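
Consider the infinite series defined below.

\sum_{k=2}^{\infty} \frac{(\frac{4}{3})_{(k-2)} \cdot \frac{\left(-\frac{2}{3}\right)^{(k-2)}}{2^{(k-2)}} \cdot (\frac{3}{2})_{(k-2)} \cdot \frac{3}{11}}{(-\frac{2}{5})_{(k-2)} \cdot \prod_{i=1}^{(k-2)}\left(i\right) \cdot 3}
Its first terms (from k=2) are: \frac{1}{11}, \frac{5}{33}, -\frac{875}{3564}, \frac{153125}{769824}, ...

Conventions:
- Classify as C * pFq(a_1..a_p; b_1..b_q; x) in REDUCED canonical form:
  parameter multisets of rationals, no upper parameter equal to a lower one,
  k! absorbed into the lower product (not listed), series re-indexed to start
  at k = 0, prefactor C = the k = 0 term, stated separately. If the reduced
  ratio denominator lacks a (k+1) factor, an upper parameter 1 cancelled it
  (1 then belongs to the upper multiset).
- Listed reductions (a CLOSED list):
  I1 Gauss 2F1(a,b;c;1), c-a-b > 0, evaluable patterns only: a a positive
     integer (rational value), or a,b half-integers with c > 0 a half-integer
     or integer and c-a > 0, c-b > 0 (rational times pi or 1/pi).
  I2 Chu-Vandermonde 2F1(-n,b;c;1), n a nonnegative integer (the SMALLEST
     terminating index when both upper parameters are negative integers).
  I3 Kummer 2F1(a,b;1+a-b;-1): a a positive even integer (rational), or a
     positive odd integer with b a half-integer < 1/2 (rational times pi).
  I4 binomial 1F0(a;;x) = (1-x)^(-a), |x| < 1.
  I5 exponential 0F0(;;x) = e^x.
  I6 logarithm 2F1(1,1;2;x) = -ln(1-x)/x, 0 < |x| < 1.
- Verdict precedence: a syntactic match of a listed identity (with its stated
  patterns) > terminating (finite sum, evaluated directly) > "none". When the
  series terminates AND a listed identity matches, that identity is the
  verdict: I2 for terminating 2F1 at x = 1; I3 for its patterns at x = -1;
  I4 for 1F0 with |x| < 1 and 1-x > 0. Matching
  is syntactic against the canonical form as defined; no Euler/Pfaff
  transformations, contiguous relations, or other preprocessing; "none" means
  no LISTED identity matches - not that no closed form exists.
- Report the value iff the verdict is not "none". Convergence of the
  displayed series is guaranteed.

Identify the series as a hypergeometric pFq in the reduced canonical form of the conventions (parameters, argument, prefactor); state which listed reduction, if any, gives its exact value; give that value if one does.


Reduced: x = -\frac{1}{3}, 2F1, upper = {\frac{4}{3}, \frac{3}{2}}, lower = {-\frac{2}{5}}, C = \frac{1}{11}. Verdict: none here - no I1-I6 shape fits x = -\frac{1}{3} with lower {-\frac{2}{5}}.

Key step: t_0 being \frac{1}{11}, the two k-th powers (C = 1/11) combine into one argument.
Step ratio: r(k) = -\frac{1}{3} * (k+\frac{4}{3}) (k+\frac{3}{2}) / [(k-\frac{2}{5}) (k+1)] - rational; roots negated = parameters, x = -\frac{1}{3}, C = \frac{1}{11}.


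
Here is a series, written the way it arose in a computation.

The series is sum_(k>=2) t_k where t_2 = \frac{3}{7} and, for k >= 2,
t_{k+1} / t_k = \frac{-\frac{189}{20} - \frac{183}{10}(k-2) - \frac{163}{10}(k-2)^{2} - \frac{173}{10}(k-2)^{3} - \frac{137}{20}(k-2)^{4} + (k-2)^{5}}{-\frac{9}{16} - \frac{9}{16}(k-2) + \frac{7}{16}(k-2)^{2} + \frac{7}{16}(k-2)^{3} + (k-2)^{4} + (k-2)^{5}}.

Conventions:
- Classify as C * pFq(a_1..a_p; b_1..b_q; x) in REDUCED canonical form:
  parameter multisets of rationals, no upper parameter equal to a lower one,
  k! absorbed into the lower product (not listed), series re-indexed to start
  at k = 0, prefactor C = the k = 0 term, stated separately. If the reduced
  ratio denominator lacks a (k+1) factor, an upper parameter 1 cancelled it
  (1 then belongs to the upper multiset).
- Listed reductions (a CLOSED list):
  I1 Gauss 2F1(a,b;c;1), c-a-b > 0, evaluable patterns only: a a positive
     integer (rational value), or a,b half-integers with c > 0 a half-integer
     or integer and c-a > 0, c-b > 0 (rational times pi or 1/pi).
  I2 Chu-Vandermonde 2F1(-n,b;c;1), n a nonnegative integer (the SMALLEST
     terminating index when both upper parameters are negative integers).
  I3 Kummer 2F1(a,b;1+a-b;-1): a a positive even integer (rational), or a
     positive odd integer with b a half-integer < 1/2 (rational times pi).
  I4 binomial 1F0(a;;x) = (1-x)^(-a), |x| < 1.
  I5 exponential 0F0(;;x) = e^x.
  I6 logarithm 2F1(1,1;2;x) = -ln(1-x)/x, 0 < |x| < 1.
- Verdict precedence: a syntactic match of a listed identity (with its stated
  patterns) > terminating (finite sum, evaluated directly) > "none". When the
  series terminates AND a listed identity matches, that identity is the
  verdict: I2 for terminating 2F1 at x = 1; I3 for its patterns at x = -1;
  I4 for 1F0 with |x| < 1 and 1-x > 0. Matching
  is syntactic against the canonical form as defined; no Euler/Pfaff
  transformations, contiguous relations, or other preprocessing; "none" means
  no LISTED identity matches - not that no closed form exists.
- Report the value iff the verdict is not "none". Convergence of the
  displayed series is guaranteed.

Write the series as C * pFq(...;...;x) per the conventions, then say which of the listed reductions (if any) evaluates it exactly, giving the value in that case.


Prefactor \frac{3}{7}, argument 1: 2F1 with upper {-9, \frac{7}{5}} over lower {-\frac{3}{4}}. Verdict: this is the Chu-Vandermonde identity I2 (terminating 2F1 at x = 1 with n = 9, b = 7/5, c = -\frac{3}{4}). Hence: \frac{2225549667}{49560546875}.

Structural cue: x = 1 and the parameter 3/4 appears in both the upper and lower lists and cancels (alongside the other common factor).
Step ratio: r(k) = 1 * (k-9) (k+\frac{7}{5}) / [(k-\frac{3}{4}) (k+1)] - rational in k. x = 1; t_0 = \frac{3}{7}; negate the roots.


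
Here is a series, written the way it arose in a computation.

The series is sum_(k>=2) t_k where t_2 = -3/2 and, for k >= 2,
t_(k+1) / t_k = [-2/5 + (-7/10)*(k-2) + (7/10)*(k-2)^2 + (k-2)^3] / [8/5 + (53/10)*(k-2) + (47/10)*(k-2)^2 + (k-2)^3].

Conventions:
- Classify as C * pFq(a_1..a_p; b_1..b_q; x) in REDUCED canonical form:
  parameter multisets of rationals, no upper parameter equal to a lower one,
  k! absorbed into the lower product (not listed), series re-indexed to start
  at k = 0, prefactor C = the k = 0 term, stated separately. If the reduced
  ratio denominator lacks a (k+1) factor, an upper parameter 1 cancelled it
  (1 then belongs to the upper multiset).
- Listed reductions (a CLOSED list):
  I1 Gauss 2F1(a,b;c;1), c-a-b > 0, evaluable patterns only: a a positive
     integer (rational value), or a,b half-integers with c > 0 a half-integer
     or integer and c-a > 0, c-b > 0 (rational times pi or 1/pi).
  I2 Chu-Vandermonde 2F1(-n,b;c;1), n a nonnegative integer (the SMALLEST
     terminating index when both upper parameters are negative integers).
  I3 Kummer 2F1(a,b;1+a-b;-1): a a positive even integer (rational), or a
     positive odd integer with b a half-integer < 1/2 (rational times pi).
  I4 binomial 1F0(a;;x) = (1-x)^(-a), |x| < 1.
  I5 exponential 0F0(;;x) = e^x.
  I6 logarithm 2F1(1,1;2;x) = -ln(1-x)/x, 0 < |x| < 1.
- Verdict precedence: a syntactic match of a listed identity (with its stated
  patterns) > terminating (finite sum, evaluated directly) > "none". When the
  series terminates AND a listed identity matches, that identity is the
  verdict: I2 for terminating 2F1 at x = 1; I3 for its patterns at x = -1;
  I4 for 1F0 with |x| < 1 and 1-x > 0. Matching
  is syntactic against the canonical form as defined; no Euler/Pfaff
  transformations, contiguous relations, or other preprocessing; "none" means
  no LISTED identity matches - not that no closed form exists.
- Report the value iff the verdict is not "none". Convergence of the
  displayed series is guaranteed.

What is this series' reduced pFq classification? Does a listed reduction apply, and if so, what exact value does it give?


First insight: t_0 being -3/2, cancel k + 1/2 from the displayed ratio first; then C = -3/2, x = 1.
Consecutive-term ratio: r(k) = 1 * (k-4/5) (k+1) / [(k+16/5) (k+1)] - rational in k, leading ratio 1; with t_0 = -3/2, classification follows.

x = 1 here; the reduced form reads 2F1, upper {-4/5, 1}, lower {16/5}, C = -3/2. Verdict: Gauss's theorem (I1) fires (x = 1: the Gamma ratio telescopes since c-a-b = 3 > 0 and a = 1 in Z>0). Sum: -11/10.


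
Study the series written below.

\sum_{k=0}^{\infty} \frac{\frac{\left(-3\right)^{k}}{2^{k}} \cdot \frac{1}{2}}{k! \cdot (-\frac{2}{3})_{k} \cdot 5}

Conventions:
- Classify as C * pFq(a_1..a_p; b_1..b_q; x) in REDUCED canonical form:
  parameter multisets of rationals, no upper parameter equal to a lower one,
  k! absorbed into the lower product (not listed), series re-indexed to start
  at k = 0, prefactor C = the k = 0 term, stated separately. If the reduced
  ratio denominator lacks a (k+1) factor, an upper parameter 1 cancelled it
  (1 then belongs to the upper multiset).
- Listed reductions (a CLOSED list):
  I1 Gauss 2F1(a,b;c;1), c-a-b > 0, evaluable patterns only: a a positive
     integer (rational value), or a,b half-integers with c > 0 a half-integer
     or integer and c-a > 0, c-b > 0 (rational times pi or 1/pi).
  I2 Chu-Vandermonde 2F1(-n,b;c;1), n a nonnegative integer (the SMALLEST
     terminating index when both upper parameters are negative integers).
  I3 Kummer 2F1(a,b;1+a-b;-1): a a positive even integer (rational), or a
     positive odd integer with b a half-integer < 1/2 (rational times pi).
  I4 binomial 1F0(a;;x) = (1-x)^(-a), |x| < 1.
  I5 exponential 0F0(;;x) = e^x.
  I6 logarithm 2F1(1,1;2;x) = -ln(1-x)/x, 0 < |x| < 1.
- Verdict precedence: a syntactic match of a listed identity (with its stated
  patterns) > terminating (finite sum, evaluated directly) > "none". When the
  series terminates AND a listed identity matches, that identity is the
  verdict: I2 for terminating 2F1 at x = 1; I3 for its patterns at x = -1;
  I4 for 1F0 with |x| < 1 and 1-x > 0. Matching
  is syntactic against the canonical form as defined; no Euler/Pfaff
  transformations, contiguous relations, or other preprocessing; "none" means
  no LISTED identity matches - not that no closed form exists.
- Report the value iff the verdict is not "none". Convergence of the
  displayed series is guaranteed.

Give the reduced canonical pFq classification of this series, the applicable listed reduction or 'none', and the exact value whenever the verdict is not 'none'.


Canonical form: C = \frac{1}{10} times 0F1 with upper {-}, lower {-\frac{2}{3}}, x = -\frac{3}{2}. Verdict: none (x = -\frac{3}{2}): each listed identity misses the multisets {-} ; {-\frac{2}{3}}.

Key observation: x = -\frac{3}{2} and the constant factors (C = 1/10) combine into one prefactor.
Adjacent-term ratio: r(k) = -\frac{3}{2} * 1 / [(k-\frac{2}{3}) (k+1)] - poly over poly, x = -\frac{3}{2} from leading terms; C = \frac{1}{10} at k = 0.


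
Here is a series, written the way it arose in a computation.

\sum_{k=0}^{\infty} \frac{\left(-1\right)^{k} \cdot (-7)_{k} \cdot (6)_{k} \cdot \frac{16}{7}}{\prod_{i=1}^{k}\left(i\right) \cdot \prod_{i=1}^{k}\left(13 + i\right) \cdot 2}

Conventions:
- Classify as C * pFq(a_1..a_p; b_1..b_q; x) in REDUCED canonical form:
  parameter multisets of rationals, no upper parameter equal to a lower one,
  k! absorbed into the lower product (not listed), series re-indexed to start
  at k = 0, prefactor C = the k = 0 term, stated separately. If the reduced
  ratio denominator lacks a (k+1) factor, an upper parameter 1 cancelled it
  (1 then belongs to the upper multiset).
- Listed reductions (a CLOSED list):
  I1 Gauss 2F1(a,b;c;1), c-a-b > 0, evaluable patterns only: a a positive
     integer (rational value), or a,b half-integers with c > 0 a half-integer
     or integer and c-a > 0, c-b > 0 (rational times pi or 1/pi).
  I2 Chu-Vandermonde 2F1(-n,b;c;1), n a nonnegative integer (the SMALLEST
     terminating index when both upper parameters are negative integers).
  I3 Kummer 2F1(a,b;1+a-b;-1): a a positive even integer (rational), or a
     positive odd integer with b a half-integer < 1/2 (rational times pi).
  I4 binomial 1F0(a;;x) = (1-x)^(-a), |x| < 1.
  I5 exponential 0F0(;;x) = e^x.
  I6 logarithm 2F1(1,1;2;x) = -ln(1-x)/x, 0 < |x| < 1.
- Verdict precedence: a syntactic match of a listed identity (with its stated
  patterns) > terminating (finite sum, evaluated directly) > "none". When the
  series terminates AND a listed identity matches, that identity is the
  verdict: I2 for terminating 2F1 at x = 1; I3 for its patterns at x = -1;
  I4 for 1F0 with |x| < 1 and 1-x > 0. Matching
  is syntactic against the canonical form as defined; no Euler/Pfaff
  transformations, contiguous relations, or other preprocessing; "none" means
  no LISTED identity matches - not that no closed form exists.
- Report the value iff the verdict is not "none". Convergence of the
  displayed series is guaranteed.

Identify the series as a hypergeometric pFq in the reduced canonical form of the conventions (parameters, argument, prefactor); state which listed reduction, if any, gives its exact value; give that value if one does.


Classification (C = \frac{8}{7}): 2F1 with upper {-7, 6}, lower {14}, argument x = -1. Verdict: Kummer (I3) matches (x = -1; c = 14 equals 1+a-b for upper {-7, 6}: listed pattern). Exact value: \frac{572}{35}.

The tell: from the first term \frac{8}{7}: the lower running product (prefactor 8/7) is a rising factorial.
Ratio: r(k) = -1 * (k-7) (k+6) / [(k+14) (k+1)] - rational in k. x = -1; t_0 = \frac{8}{7}; negate the roots.


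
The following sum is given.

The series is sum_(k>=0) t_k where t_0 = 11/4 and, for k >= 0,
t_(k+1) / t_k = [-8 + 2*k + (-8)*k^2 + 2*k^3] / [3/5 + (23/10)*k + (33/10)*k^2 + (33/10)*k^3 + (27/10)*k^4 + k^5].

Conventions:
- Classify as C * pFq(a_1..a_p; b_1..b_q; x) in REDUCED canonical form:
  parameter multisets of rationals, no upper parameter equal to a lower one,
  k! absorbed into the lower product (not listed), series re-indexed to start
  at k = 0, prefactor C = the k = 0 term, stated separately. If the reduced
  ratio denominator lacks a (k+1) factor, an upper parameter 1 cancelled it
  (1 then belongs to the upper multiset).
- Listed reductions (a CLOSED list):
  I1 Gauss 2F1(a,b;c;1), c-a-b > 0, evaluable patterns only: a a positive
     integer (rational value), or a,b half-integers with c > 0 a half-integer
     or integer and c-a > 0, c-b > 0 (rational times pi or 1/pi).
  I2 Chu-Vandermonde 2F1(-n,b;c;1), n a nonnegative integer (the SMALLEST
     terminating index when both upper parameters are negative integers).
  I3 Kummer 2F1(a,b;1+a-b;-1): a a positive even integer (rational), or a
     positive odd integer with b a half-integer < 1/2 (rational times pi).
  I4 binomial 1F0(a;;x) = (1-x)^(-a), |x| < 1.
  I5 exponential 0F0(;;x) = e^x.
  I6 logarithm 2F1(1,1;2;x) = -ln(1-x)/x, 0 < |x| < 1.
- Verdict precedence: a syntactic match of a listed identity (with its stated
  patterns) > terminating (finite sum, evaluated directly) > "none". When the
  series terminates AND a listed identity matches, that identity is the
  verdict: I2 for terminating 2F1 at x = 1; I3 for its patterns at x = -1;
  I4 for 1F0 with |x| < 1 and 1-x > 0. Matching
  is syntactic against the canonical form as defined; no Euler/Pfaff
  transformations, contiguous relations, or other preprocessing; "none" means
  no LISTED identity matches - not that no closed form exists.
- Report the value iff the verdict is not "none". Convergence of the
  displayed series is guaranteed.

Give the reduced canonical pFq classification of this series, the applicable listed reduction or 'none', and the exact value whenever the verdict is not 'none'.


Canonical form: C = 11/4 times 1F2 with upper {-4}, lower {1/2, 6/5}, x = 2. Verdict: terminating - upper parameter -4 makes this a finite sum (last index 4), evaluated exactly. Its exact value is -31487/5292.

Key observation: from the first term 11/4: roots of the ratio polynomials (C = 11/4) are the negated parameters.
Step ratio: r(k) = 2 * (k-4) / [(k+1/2) (k+6/5) (k+1)] - rational in k. x = 2; t_0 = 11/4; negate the roots.


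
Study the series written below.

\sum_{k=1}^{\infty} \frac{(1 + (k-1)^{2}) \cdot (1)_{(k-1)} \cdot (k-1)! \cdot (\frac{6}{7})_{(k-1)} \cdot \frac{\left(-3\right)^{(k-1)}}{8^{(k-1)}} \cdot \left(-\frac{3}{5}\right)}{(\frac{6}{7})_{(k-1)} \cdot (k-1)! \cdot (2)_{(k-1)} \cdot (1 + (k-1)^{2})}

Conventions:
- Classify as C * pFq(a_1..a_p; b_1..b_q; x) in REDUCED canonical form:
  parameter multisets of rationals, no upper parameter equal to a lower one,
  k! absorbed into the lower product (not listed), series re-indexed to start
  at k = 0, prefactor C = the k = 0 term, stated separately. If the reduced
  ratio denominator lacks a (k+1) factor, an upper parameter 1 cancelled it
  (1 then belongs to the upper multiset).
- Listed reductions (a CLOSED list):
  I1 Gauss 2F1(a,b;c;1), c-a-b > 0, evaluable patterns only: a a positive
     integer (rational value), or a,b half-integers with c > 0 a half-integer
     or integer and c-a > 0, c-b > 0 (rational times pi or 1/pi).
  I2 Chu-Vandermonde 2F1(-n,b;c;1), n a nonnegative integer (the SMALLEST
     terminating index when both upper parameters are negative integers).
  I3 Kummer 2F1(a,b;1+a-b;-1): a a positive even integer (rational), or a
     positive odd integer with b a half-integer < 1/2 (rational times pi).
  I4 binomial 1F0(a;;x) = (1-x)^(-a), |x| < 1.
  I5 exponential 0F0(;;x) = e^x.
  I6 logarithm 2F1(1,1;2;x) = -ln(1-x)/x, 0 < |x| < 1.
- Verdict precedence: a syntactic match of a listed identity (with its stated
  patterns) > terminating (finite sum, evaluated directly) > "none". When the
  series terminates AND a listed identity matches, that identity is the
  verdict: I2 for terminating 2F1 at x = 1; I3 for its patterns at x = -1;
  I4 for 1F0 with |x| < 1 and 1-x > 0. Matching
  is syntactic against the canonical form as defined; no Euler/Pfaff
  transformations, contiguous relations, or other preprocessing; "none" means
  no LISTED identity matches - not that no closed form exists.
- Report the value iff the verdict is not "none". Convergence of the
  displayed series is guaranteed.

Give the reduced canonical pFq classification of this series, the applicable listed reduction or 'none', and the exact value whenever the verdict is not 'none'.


Prefactor -\frac{3}{5}, argument -\frac{3}{8}: 2F1 with upper {1, 1} over lower {2}. Verdict at x = -\frac{3}{8}: the I6 logarithm reduction matches (the logarithm: parameters (1,1;2), x = -\frac{3}{8}). Value: \left(-\frac{8}{5}\right) \cdot \ln\left(\frac{11}{8}\right).

Key step: t_0 = -\frac{3}{5} here, and the factorial ratio (C = -3/5, x = -3/8) (k+a-1)!/(a-1)! is a rising factorial (a)_k.
Adjacent-term ratio: r(k) = -\frac{3}{8} * (k+1) (k+1) / [(k+2) (k+1)] ; factor over Q: parameters, x = -\frac{3}{8}, and C = -\frac{3}{5}.


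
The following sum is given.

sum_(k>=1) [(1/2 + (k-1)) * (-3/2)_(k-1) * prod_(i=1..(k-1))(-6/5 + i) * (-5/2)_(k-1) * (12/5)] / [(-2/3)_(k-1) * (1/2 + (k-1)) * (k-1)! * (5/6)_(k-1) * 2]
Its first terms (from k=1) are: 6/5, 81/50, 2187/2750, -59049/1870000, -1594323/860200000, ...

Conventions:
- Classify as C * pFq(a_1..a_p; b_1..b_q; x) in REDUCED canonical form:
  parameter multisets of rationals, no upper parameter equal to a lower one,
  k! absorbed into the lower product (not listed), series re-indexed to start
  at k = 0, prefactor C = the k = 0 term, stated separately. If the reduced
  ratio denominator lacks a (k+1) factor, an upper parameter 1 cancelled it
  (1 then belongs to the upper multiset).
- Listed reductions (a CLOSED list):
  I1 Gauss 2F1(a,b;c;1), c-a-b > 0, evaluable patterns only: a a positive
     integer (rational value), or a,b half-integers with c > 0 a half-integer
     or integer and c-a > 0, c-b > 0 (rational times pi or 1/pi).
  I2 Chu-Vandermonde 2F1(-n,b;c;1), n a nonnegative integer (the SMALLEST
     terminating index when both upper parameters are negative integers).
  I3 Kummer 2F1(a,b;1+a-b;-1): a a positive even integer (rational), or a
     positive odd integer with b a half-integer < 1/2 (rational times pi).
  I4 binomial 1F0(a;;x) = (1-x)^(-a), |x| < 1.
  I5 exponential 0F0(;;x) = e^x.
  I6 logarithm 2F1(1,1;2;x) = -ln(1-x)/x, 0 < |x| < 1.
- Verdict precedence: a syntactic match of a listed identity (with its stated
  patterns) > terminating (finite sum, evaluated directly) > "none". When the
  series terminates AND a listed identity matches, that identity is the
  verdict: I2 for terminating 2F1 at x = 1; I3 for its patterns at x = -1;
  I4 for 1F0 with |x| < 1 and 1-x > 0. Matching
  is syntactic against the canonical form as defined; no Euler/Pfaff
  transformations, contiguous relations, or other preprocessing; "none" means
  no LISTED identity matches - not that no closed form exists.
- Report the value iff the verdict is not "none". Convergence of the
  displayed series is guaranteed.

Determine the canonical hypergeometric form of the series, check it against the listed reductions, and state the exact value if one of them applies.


Canonical form: C = 6/5 times 3F2 with upper {-5/2, -3/2, -1/5}, lower {-2/3, 5/6}, x = 1. Verdict: none. No listed pattern accepts 3F2(-5/2, -3/2, -1/5; -2/3, 5/6; 1).

First insight: with t_0 = 6/5, the constant factors (prefactor 6/5) combine into one prefactor.
Step ratio: r(k) = 1 * (k-5/2) (k-3/2) (k-1/5) / [(k-2/3) (k+5/6) (k+1)] - rational; roots negated = parameters, x = 1, C = 6/5.


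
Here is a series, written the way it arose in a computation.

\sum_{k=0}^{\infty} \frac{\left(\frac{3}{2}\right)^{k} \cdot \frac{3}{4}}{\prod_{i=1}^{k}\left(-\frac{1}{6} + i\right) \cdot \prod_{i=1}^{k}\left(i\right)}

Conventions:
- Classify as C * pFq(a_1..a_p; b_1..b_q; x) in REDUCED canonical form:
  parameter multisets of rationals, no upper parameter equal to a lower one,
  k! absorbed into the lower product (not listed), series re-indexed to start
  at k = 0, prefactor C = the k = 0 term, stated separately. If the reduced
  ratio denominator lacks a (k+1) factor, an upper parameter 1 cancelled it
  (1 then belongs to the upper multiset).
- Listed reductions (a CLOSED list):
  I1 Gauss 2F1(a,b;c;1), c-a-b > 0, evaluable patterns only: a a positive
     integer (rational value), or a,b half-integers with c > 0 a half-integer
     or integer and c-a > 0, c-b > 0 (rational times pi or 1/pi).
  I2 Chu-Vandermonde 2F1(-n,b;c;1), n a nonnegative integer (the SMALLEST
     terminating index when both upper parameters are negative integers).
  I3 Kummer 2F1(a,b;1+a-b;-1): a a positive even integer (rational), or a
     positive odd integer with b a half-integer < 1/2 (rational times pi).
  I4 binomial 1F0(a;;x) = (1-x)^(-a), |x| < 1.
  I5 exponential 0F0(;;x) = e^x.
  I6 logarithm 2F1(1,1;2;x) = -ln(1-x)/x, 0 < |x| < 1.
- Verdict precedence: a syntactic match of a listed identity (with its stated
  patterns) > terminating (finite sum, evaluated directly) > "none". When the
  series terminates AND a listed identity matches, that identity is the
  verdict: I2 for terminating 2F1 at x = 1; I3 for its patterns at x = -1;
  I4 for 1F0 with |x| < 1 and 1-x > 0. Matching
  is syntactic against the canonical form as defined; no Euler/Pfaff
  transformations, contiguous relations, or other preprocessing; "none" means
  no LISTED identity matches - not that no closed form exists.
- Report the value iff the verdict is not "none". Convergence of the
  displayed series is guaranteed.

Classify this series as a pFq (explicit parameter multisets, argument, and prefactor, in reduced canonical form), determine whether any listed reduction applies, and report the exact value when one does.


Prefactor \frac{3}{4}, argument \frac{3}{2}: 0F1 with upper {-} over lower {\frac{5}{6}}. Verdict: none here - no I1-I6 shape fits x = \frac{3}{2} with lower {\frac{5}{6}}.

First insight: x = \frac{3}{2} and the lower running product (prefactor 3/4) is a rising factorial.
Consecutive-term ratio: r(k) = \frac{3}{2} * 1 / [(k+\frac{5}{6}) (k+1)] - poly over poly, x = \frac{3}{2} from leading terms; C = \frac{3}{4} at k = 0.


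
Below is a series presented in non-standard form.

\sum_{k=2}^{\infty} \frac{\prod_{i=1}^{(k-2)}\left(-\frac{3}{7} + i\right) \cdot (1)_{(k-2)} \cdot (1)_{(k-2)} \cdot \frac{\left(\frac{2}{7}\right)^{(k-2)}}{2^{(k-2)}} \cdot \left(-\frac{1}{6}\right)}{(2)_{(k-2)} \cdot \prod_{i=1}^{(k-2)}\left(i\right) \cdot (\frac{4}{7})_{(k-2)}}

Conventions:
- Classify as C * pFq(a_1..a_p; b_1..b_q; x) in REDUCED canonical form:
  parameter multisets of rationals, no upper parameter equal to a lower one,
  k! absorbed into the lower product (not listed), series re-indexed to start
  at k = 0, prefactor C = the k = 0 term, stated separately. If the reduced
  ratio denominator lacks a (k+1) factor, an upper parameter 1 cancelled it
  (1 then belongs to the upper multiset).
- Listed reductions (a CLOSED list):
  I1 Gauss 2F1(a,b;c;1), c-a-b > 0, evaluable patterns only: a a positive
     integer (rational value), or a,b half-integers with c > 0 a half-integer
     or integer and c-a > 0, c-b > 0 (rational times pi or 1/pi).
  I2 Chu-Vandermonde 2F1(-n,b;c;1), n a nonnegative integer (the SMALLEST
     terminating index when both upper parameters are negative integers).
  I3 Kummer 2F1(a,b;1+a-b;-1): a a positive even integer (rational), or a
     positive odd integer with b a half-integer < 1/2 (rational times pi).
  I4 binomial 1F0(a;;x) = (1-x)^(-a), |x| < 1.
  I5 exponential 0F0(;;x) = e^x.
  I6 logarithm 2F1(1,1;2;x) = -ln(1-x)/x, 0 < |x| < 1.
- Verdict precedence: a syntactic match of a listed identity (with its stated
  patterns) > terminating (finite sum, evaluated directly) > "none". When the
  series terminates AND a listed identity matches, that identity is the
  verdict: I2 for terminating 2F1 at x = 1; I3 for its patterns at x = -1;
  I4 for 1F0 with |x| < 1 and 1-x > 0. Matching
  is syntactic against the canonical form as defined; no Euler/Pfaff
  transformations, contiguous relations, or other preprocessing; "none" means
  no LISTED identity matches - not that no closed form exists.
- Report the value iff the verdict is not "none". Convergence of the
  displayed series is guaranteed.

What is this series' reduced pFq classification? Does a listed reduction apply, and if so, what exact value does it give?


Canonical form: C = -\frac{1}{6} times 2F1 with upper {1, 1}, lower {2}, x = \frac{1}{7}. Verdict: the I6 logarithm reduction fires (the logarithm: parameters (1,1;2), x = \frac{1}{7}). Value: \frac{7}{6} \cdot \ln\left(\frac{6}{7}\right).

Structural cue: with t_0 = -\frac{1}{6}, the product of the first k integers (C = -1/6) is k!.
Step ratio: r(k) = \frac{1}{7} * (k+1) (k+1) / [(k+2) (k+1)] - rational in k, leading ratio \frac{1}{7}; with t_0 = -\frac{1}{6}, classification follows.


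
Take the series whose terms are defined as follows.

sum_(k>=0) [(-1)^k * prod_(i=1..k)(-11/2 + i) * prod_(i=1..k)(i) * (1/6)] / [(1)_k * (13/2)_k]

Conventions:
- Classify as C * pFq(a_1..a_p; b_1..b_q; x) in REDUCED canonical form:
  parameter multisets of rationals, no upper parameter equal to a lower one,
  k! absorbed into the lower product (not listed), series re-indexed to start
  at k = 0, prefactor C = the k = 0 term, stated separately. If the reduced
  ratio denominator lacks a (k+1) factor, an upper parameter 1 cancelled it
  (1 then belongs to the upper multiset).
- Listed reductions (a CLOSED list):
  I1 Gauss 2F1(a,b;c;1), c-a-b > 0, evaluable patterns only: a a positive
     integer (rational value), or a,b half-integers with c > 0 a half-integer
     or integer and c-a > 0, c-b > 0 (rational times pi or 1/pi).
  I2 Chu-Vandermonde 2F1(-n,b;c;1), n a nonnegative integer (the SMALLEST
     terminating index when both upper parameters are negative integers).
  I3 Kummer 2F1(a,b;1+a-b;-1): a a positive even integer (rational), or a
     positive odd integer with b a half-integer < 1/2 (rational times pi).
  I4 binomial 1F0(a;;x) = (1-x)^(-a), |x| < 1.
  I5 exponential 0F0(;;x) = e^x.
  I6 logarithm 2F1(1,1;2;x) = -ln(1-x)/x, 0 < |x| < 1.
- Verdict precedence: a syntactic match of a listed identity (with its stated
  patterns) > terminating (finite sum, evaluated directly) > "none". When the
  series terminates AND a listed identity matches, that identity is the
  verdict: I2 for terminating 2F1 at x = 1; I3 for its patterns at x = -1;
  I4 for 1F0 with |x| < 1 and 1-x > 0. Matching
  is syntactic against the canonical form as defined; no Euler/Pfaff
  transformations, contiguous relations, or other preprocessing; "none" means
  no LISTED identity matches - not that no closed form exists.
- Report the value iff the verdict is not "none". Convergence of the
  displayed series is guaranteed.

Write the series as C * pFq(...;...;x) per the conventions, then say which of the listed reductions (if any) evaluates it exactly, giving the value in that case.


The tell: with t_0 = 1/6, the running product (C = 1/6) telescopes to a rising factorial.
Step ratio: r(k) = (-1) * (k-9/2) (k+1) / [(k+13/2) (k+1)] - rational; roots negated = parameters, x = (-1), C = 1/6.

Classification (C = 1/6): 2F1 with upper {-9/2, 1}, lower {13/2}, argument x = -1. Verdict: Kummer's theorem (I3) matches (x = -1; c = 13/2 equals 1+a-b for upper {-9/2, 1}: listed pattern). Its exact value is (231/2048) * pi.


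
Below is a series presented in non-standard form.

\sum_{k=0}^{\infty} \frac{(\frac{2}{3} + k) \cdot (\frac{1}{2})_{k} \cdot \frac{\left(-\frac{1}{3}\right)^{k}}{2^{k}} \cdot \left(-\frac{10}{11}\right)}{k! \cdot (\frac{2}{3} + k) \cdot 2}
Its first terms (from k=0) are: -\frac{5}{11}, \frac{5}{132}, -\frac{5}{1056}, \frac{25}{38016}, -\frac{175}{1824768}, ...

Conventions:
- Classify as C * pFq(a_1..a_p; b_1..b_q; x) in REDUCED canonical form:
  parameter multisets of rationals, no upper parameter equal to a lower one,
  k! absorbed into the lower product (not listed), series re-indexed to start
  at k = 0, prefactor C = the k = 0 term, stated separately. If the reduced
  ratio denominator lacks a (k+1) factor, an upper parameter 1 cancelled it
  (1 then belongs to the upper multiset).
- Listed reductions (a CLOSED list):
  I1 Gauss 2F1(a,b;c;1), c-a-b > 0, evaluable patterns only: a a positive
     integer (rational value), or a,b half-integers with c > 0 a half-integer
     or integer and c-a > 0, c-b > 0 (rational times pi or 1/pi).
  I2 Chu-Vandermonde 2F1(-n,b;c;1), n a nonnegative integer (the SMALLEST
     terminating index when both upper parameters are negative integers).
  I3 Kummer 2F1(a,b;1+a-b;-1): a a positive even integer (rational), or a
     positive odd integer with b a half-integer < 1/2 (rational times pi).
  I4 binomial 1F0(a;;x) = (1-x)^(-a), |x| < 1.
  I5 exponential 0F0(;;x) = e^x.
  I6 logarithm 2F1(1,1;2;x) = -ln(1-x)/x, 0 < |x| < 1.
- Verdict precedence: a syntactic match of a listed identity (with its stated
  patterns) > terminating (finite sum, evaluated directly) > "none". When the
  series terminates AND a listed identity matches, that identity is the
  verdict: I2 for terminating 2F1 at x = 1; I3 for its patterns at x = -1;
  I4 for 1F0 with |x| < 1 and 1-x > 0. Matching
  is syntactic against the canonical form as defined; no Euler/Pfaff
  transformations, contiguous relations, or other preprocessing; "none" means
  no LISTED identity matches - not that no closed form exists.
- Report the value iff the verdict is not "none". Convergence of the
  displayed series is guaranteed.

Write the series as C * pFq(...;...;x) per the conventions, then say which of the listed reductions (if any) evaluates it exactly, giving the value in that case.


At argument -\frac{1}{6}: a 1F0 with upper {\frac{1}{2}}, lower {-}, scaled by C = -\frac{5}{11}. Verdict: this is the binomial series (I4) (the 1F0 binomial series: exponent -1/2, x = -\frac{1}{6}). Value: \left(-\frac{5}{11}\right) \cdot \left(\frac{7}{6}\right)^{-\frac{1}{2}}.

First insight: with t_0 = -\frac{5}{11}, the two k-th powers (prefactor -5/11) combine into one argument.
Term ratio: r(k) = -\frac{1}{6} * (k+\frac{1}{2}) / [(k+1)] ; factor over Q: parameters, x = -\frac{1}{6}, and C = -\frac{5}{11}.


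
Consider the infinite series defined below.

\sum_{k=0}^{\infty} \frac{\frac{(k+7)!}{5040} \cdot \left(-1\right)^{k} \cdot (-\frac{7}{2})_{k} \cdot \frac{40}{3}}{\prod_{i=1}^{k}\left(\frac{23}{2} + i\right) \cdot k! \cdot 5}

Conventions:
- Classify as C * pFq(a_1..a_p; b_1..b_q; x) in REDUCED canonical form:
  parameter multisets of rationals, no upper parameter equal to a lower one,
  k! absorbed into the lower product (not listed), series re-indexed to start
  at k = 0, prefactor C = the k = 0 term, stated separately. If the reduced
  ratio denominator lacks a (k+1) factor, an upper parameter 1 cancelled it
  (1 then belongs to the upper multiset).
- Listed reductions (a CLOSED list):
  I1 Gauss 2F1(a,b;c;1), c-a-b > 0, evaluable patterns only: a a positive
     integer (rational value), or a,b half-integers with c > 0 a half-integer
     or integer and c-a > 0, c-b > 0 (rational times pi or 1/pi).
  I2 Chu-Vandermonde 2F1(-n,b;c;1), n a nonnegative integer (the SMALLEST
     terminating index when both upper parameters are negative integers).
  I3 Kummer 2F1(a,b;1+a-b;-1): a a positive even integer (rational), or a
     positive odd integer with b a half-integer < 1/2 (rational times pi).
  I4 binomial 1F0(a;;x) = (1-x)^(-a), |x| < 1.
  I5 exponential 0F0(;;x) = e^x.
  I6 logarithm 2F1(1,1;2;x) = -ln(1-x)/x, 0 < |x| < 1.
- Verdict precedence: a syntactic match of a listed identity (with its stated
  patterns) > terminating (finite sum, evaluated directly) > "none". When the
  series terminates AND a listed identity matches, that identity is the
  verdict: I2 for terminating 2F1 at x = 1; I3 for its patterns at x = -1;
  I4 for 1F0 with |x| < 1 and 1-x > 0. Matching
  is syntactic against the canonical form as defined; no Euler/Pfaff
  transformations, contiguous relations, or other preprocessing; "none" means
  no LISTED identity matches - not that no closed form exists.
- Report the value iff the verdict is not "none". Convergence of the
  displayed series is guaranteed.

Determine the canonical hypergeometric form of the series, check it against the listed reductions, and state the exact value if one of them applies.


This is \frac{8}{3} * 2F1(-\frac{7}{2}, 8; \frac{25}{2}; -1) in reduced canonical form. Verdict: Kummer's theorem (I3) matches (x = -1; c = \frac{25}{2} equals 1+a-b for upper {-\frac{7}{2}, 8}: listed pattern). Exact value: \frac{7429}{480}.

First insight: t_0 = \frac{8}{3} here, and the lower running product (prefactor 8/3) is a rising factorial.
Ratio: r(k) = -1 * (k-\frac{7}{2}) (k+8) / [(k+\frac{25}{2}) (k+1)] ; factor over Q: parameters, x = -1, and C = \frac{8}{3}.


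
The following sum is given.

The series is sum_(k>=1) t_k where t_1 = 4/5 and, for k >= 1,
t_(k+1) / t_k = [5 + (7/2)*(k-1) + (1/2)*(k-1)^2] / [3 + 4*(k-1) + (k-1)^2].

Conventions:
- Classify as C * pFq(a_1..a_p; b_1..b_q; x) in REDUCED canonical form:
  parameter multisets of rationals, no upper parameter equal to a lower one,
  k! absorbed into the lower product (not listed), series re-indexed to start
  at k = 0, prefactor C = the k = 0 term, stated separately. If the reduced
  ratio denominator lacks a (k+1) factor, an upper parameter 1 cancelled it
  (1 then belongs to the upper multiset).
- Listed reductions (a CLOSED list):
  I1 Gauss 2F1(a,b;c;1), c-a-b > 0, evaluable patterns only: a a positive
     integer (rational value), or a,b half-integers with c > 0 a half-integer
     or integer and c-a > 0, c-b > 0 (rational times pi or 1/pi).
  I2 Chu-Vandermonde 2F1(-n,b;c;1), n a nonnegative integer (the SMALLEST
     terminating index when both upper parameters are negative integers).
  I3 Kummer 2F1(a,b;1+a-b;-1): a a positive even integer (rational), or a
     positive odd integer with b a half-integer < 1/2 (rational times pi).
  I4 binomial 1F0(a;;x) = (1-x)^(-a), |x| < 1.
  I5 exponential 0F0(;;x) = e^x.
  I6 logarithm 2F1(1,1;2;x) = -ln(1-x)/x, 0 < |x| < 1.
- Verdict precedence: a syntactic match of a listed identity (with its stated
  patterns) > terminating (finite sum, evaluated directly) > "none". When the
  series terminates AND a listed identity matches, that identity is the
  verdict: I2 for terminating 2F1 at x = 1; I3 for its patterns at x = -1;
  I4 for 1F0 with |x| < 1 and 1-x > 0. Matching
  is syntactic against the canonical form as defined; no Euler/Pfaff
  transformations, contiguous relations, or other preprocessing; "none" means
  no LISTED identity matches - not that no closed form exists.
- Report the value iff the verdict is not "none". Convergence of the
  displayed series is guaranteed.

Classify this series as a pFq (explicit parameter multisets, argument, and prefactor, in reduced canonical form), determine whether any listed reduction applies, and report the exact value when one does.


Structural cue: x = (1/2) and factor the ratio over Q (C = 4/5): negated roots = parameters.
Step ratio: r(k) = (1/2) * (k+2) (k+5) / [(k+3) (k+1)] - poly over poly, x = (1/2) from leading terms; C = 4/5 at k = 0.

At argument 1/2: a 2F1 with upper {2, 5}, lower {3}, scaled by C = 4/5. Verdict: none here - no I1-I6 shape fits x = 1/2 with lower {3}.


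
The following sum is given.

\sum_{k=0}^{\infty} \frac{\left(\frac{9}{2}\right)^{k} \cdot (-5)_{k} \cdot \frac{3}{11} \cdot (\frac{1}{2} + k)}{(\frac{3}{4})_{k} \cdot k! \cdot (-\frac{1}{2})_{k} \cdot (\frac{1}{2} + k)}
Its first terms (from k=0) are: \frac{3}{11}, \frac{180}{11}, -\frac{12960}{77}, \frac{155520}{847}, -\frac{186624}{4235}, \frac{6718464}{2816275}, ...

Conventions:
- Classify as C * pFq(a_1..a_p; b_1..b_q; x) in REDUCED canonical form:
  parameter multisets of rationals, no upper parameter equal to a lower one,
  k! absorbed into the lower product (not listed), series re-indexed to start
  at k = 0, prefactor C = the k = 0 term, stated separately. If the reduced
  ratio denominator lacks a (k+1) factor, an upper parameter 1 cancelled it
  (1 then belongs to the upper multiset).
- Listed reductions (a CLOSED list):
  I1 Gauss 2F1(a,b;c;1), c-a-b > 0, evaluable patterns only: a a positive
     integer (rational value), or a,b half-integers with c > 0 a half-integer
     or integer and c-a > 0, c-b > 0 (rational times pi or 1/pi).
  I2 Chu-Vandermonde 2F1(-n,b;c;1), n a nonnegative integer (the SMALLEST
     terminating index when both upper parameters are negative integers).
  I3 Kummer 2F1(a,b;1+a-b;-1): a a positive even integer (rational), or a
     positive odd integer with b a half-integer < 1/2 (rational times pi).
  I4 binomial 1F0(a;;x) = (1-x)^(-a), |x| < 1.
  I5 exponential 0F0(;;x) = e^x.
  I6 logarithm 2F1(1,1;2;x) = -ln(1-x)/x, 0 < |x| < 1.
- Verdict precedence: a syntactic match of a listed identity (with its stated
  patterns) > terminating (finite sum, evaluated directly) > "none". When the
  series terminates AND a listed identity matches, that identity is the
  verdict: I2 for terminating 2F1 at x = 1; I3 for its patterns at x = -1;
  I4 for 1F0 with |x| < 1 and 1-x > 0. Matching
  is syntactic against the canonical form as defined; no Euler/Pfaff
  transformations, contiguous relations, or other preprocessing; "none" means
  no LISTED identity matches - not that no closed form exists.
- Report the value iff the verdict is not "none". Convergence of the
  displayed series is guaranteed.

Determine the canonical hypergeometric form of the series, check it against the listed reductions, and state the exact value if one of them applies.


The series (x = \frac{9}{2}) is 1F2: upper {-5}, lower {-\frac{1}{2}, \frac{3}{4}}, prefactor \frac{3}{11}. Verdict: terminating - the sum ends at index 5 because -5 is a negative integer; exact evaluation follows. Sum: -\frac{27441921}{2816275}.

Key step: from the first term \frac{3}{11}: striking the common factor k + 1/2 reduces the term (prefactor 3/11).
Term ratio: r(k) = \frac{9}{2} * (k-5) / [(k-\frac{1}{2}) (k+\frac{3}{4}) (k+1)] - rational; roots negated = parameters, x = \frac{9}{2}, C = \frac{3}{11}.


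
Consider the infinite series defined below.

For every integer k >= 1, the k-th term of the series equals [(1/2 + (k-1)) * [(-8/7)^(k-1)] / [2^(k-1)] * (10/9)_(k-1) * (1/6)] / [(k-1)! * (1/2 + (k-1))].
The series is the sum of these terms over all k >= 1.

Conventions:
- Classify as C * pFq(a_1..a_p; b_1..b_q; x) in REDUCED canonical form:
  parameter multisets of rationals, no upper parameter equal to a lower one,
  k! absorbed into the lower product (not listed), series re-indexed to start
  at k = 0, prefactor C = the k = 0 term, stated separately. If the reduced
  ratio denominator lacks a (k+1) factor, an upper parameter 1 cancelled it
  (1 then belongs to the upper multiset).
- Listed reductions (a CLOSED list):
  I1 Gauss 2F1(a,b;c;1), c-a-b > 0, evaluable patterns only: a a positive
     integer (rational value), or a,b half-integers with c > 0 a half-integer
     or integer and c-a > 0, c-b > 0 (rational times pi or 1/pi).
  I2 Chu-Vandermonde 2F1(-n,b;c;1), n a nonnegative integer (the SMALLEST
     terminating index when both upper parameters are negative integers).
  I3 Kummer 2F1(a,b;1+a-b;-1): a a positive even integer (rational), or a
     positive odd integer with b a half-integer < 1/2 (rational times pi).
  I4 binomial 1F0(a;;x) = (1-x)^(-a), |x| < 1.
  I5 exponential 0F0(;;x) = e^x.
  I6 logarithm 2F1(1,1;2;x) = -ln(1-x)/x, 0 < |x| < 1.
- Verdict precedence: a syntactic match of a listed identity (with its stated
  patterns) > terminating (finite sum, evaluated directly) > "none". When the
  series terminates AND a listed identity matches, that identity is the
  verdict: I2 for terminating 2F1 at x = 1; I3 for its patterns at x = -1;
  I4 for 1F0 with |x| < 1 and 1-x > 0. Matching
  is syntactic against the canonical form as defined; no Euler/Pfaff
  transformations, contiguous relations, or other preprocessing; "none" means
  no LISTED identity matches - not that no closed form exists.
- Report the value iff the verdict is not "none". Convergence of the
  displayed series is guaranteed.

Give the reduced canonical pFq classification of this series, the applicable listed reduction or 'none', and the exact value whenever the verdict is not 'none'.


This is 1/6 * 1F0(10/9; -; -4/7) in reduced canonical form. Verdict: this is the I4 binomial reduction (the 1F0 binomial series: exponent -10/9, x = -4/7). Its exact value is (1/6) * (11/7)^(-10/9).

Key observation: from the first term 1/6: the two k-th powers (C = 1/6, x = -4/7) combine into one argument.
Adjacent-term ratio: r(k) = (-4/7) * (k+10/9) / [(k+1)] - rational; roots negated = parameters, x = (-4/7), C = 1/6.
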